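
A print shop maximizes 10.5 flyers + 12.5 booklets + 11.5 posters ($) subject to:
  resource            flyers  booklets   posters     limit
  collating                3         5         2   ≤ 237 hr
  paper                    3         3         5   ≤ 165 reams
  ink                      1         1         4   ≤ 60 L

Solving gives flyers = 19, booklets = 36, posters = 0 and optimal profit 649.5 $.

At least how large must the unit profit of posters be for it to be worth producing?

14.5

At the optimum: collating uses 237 of 237 (binding); paper uses 165 of 165 (binding); ink uses 55 of 60 (slack = 5).
By complementary slackness, y = 0 for the non-binding constraint.
From A_Bᵀ y = c: 3·y_collating + 3·y_paper = 10.5; 5·y_collating + 3·y_paper = 12.5.
Solving: y_collating = 1, y_paper = 2.5.
posters enters the basis when its profit ≥ yᵀa₃ = 1·2 + 2.5·5 = 14.5.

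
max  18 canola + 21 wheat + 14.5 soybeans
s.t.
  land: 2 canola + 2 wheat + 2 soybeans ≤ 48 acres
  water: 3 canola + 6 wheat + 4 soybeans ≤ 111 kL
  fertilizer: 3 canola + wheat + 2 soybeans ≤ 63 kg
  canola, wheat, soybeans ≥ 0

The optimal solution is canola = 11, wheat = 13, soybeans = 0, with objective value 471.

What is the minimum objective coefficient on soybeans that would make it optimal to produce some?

At the optimum: land uses 48 of 48 (binding); water uses 111 of 111 (binding); fertilizer uses 46 of 63 (slack = 17).
Since fertilizer is not tight, its dual is 0.
The binding rows give the dual system: 2·y_land + 3·y_water = 18 and 2·y_land + 6·y_water = 21.
This yields shadow prices y_land = 7.5, y_water = 1.
soybeans enters the basis when its profit ≥ yᵀa₃ = 7.5·2 + 1·4 = 19.

19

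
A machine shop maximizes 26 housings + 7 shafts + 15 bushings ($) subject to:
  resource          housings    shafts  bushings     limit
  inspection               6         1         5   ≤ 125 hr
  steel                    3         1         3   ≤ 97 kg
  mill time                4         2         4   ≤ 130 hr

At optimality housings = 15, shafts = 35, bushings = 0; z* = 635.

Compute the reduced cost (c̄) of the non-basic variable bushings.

-8

Binding: inspection and mill time. Non-binding: steel (17 unused).
By complementary slackness, y = 0 for the non-binding constraint.
The binding rows give the dual system: 6·y_inspection + 4·y_mill time = 26 and 1·y_inspection + 2·y_mill time = 7.
→ y_inspection = 3 and y_mill time = 2.
Reduced cost of bushings: c₃ − yᵀa₃ = 15 − (3·5 + 2·4) = 15 − 23 = -8.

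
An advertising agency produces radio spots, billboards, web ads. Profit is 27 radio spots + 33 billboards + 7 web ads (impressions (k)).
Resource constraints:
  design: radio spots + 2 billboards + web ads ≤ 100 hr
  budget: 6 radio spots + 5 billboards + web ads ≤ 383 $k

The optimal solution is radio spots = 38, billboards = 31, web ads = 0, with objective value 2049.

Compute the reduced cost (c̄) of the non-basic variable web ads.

Both design and budget are binding at x*.
The binding rows give the dual system: 1·y_design + 6·y_budget = 27 and 2·y_design + 5·y_budget = 33.
This yields shadow prices y_design = 9, y_budget = 3.
Reduced cost of web ads: c₃ − yᵀa₃ = 7 − (9·1 + 3·1) = 7 − 12 = -5.

-5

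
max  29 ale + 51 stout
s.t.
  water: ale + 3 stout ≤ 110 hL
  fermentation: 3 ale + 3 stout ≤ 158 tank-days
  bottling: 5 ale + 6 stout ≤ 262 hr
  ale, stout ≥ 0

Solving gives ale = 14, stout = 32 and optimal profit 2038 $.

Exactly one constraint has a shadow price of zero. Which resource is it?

water: 110/110 (binding)
fermentation: 138/158 (slack 20)
bottling: 262/262 (binding)
By complementary slackness, a constraint with positive slack has shadow price 0 → fermentation.

fermentation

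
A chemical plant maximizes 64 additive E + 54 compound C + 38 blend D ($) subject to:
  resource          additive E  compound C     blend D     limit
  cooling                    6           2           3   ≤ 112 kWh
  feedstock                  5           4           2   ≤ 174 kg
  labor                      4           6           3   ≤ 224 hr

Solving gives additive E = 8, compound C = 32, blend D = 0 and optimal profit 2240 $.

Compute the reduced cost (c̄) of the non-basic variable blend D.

At the optimum: cooling uses 112 of 112 (binding); feedstock uses 168 of 174 (slack = 6); labor uses 224 of 224 (binding).
By complementary slackness, y = 0 for the non-binding constraint.
Dual feasibility on the basic columns requires 6·y_cooling + 4·y_labor = 64, 2·y_cooling + 6·y_labor = 54.
→ y_cooling = 6 and y_labor = 7.
Reduced cost of blend D: c₃ − yᵀa₃ = 38 − (6·3 + 7·3) = 38 − 39 = -1.

-1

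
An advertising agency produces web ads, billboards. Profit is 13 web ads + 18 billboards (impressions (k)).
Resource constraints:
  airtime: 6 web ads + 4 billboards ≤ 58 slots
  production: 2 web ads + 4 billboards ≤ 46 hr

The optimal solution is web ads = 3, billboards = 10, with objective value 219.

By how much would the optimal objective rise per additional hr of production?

At the optimum: airtime uses 58 of 58 (binding); production uses 46 of 46 (binding).
Dual feasibility on the basic columns requires 6·y_airtime + 2·y_production = 13, 4·y_airtime + 4·y_production = 18.
→ y_airtime = 1 and y_production = 3.5.
Shadow price of production = 3.5.

3.5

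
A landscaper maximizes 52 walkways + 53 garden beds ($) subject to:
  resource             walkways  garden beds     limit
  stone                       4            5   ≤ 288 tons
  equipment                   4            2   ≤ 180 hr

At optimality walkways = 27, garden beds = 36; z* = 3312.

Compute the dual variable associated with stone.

9

At the optimum: stone uses 288 of 288 (binding); equipment uses 180 of 180 (binding).
The binding rows give the dual system: 4·y_stone + 4·y_equipment = 52 and 5·y_stone + 2·y_equipment = 53.
Solving: y_stone = 9, y_equipment = 4.
Shadow price of stone = 9.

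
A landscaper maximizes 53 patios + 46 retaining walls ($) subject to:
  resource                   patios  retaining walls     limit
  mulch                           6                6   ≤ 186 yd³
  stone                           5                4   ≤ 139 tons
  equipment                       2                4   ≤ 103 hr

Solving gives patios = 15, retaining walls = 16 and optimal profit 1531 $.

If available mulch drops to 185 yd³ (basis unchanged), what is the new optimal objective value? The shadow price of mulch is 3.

Δb = -1, so new z* = 1531 + (3)·(-1) = 1531 − 3 = 1528.

1528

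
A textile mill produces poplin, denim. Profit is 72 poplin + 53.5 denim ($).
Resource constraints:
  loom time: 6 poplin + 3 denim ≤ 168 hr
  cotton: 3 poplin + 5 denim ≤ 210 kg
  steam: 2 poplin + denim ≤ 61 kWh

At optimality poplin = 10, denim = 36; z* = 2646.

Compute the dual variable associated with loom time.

9.5

Binding: loom time and cotton. Non-binding: steam (5 unused).
Slack constraints have shadow price 0 (complementary slackness).
From A_Bᵀ y = c: 6·y_loom time + 3·y_cotton = 72; 3·y_loom time + 5·y_cotton = 53.5.
→ y_loom time = 9.5 and y_cotton = 5.
Shadow price of loom time = 9.5.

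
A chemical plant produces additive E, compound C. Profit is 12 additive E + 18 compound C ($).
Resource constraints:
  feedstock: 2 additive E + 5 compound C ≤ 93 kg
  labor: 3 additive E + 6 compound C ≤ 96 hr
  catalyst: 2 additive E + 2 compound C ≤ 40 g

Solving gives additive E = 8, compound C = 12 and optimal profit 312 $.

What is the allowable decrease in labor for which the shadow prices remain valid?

Binding constraints: labor, catalyst. The basis is B = [[3,6],[2,2]] with det -6.
Per unit decrease in labor, x* moves by d = (0.3333, -0.3333).
The basis stays optimal until compound C reaches 0; allowable decrease = 36 hr.

36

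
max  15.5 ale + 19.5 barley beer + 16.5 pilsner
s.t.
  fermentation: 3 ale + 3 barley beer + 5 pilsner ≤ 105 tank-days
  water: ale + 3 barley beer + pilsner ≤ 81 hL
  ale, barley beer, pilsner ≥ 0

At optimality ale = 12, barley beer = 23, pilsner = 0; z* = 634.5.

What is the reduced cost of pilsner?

Both fermentation and water are binding at x*.
From A_Bᵀ y = c: 3·y_fermentation + 1·y_water = 15.5; 3·y_fermentation + 3·y_water = 19.5.
Solving: y_fermentation = 4.5, y_water = 2.
Reduced cost of pilsner: c₃ − yᵀa₃ = 16.5 − (4.5·5 + 2·1) = 16.5 − 24.5 = -8.

-8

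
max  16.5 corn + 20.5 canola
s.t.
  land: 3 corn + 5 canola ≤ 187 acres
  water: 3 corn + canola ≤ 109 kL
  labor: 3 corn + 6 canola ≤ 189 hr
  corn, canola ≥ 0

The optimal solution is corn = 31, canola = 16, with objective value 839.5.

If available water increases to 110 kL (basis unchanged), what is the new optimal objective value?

Binding: water and labor. Non-binding: land (14 unused).
Since land is not tight, its dual is 0.
Dual feasibility on the basic columns requires 3·y_water + 3·y_labor = 16.5, 1·y_water + 6·y_labor = 20.5.
This yields shadow prices y_water = 2.5, y_labor = 3.
Δz = y_water·Δb = 2.5 × (1) = 2.5, so new z* = 839.5 + 2.5 = 842.

842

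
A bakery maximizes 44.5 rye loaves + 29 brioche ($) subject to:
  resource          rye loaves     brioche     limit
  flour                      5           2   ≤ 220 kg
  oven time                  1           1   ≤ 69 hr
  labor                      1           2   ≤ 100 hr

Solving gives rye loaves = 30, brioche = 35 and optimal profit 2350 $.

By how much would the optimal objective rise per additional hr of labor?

Check each constraint at x*: flour 220/220 (tight); oven time 65/69 (slack 4); labor 100/100 (tight).
By complementary slackness, y = 0 for the non-binding constraint.
From A_Bᵀ y = c: 5·y_flour + 1·y_labor = 44.5; 2·y_flour + 2·y_labor = 29.
This yields shadow prices y_flour = 7.5, y_labor = 7.
Shadow price of labor = 7.

7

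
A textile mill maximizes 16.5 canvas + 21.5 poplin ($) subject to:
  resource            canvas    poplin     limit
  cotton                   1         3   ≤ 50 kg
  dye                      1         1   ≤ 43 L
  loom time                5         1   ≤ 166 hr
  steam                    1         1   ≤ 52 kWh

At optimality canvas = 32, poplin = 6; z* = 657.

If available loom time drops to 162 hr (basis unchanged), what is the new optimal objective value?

649

Check each constraint at x*: cotton 50/50 (tight); dye 38/43 (slack 5); loom time 166/166 (tight); steam 38/52 (slack 14).
Since dye, steam are not tight, their duals are 0.
From A_Bᵀ y = c: 1·y_cotton + 5·y_loom time = 16.5; 3·y_cotton + 1·y_loom time = 21.5.
Solving: y_cotton = 6.5, y_loom time = 2.
Δz = y_loom time·Δb = 2 × (-4) = -8, so new z* = 657 − 8 = 649.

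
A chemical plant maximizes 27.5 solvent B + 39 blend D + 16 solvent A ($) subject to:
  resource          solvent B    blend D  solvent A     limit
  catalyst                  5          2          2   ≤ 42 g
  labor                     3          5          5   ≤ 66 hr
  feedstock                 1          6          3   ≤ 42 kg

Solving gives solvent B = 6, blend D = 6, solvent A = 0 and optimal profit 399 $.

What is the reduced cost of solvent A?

At the optimum: catalyst uses 42 of 42 (binding); labor uses 48 of 66 (slack = 18); feedstock uses 42 of 42 (binding).
Slack constraints have shadow price 0 (complementary slackness).
The binding rows give the dual system: 5·y_catalyst + 1·y_feedstock = 27.5 and 2·y_catalyst + 6·y_feedstock = 39.
→ y_catalyst = 4.5 and y_feedstock = 5.
Reduced cost of solvent A: c₃ − yᵀa₃ = 16 − (4.5·2 + 5·3) = 16 − 24 = -8.

-8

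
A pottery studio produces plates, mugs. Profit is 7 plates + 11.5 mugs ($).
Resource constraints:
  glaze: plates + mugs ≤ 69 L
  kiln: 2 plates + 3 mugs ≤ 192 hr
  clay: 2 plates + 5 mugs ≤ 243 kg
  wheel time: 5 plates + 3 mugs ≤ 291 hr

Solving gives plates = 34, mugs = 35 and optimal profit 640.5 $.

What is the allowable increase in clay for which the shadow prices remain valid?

Binding constraints: glaze, clay. The basis is B = [[1,1],[2,5]] with det 3.
Per unit increase in clay, x* moves by d = (-0.3333, 0.3333).
The basis stays optimal until kiln becomes binding; allowable increase = 57 kg.

57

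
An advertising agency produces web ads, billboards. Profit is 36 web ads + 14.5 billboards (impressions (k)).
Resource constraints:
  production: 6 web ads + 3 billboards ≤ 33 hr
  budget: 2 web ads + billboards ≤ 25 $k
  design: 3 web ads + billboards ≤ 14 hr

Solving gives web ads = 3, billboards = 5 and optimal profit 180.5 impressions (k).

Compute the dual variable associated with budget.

0

Binding: production and design. Non-binding: budget (14 unused).
Since budget is not tight, its dual is 0.
The binding rows give the dual system: 6·y_production + 3·y_design = 36 and 3·y_production + 1·y_design = 14.5.
This yields shadow prices y_production = 2.5, y_design = 7.
Shadow price of budget = 0.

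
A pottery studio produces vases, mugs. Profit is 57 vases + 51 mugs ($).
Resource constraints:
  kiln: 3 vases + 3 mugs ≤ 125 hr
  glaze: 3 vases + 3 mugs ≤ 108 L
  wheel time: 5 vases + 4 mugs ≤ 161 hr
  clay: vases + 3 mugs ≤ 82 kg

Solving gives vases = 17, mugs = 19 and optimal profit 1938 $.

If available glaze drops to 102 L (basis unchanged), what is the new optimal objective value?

Binding: glaze and wheel time. Non-binding: kiln (17 unused), clay (8 unused).
Since kiln, clay are not tight, their duals are 0.
The binding rows give the dual system: 3·y_glaze + 5·y_wheel time = 57 and 3·y_glaze + 4·y_wheel time = 51.
Solving: y_glaze = 9, y_wheel time = 6.
Δz = y_glaze·Δb = 9 × (-6) = -54, so new z* = 1938 − 54 = 1884.

1884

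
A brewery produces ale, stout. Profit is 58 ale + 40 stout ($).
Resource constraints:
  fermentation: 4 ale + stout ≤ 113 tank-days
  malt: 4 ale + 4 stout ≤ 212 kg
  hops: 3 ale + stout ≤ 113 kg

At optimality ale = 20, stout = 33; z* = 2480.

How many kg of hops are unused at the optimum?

20

hops used = 3·20 + 1·33 = 93; slack = 113 − 93 = 20.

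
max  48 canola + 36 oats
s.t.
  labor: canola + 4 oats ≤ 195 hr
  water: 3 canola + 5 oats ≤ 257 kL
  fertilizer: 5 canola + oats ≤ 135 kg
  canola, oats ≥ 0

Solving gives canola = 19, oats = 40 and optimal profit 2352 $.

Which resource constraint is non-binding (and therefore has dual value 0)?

labor: 179/195 (slack 16)
water: 257/257 (binding)
fertilizer: 135/135 (binding)
By complementary slackness, a constraint with positive slack has shadow price 0 → labor.

labor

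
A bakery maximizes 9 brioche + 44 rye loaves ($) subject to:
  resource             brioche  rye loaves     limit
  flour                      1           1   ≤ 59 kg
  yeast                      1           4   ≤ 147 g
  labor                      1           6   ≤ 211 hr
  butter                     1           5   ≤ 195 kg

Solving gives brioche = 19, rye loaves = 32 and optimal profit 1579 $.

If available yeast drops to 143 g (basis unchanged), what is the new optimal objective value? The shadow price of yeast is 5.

1559

Δb = -4, so new z* = 1579 + (5)·(-4) = 1579 − 20 = 1559.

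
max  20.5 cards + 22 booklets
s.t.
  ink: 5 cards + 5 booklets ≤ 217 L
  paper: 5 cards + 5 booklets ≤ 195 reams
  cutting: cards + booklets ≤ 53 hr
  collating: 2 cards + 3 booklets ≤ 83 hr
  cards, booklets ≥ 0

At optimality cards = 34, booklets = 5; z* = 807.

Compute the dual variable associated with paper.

At the optimum: ink uses 195 of 217 (slack = 22); paper uses 195 of 195 (binding); cutting uses 39 of 53 (slack = 14); collating uses 83 of 83 (binding).
By complementary slackness, y = 0 for the non-binding constraints.
The binding rows give the dual system: 5·y_paper + 2·y_collating = 20.5 and 5·y_paper + 3·y_collating = 22.
This yields shadow prices y_paper = 3.5, y_collating = 1.5.
Shadow price of paper = 3.5.

3.5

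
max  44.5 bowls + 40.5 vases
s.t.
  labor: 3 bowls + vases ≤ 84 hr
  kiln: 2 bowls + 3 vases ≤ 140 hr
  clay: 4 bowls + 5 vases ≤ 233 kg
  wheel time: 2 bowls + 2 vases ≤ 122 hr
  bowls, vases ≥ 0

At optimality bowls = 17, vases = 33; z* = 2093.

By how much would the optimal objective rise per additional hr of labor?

5.5

Binding: labor and clay. Non-binding: kiln (7 unused), wheel time (22 unused).
By complementary slackness, y = 0 for the non-binding constraints.
The binding rows give the dual system: 3·y_labor + 4·y_clay = 44.5 and 1·y_labor + 5·y_clay = 40.5.
→ y_labor = 5.5 and y_clay = 7.
Shadow price of labor = 5.5.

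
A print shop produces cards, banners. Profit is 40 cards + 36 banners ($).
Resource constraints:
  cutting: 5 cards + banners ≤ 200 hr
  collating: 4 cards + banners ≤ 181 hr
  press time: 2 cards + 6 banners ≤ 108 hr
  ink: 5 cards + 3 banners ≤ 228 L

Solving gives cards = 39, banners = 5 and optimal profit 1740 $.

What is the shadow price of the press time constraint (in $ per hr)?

5

Check each constraint at x*: cutting 200/200 (tight); collating 161/181 (slack 20); press time 108/108 (tight); ink 210/228 (slack 18).
Since collating, ink are not tight, their duals are 0.
Dual feasibility on the basic columns requires 5·y_cutting + 2·y_press time = 40, 1·y_cutting + 6·y_press time = 36.
This yields shadow prices y_cutting = 6, y_press time = 5.
Shadow price of press time = 5.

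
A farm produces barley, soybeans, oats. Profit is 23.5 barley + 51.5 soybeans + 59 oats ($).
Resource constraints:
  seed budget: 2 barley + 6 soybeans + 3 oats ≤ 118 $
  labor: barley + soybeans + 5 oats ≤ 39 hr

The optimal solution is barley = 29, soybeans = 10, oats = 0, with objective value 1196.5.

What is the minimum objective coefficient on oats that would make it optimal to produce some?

At the optimum: seed budget uses 118 of 118 (binding); labor uses 39 of 39 (binding).
Dual feasibility on the basic columns requires 2·y_seed budget + 1·y_labor = 23.5, 6·y_seed budget + 1·y_labor = 51.5.
This yields shadow prices y_seed budget = 7, y_labor = 9.5.
oats enters the basis when its profit ≥ yᵀa₃ = 7·3 + 9.5·5 = 68.5.

68.5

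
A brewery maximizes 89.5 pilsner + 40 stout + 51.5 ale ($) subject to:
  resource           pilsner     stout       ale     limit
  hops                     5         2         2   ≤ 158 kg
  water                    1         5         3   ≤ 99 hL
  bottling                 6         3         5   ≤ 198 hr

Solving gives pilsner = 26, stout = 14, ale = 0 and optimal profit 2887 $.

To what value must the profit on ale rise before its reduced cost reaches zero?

At the optimum: hops uses 158 of 158 (binding); water uses 96 of 99 (slack = 3); bottling uses 198 of 198 (binding).
Slack constraints have shadow price 0 (complementary slackness).
The binding rows give the dual system: 5·y_hops + 6·y_bottling = 89.5 and 2·y_hops + 3·y_bottling = 40.
→ y_hops = 9.5 and y_bottling = 7.
ale enters the basis when its profit ≥ yᵀa₃ = 9.5·2 + 7·5 = 54.

54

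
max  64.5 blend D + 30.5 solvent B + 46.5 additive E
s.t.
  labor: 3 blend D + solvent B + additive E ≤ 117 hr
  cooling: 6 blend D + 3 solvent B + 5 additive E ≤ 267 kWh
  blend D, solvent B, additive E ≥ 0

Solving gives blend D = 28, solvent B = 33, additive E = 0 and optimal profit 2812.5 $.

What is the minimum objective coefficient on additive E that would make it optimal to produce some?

48.5

Both labor and cooling are binding at x*.
Dual feasibility on the basic columns requires 3·y_labor + 6·y_cooling = 64.5, 1·y_labor + 3·y_cooling = 30.5.
Solving: y_labor = 3.5, y_cooling = 9.
additive E enters the basis when its profit ≥ yᵀa₃ = 3.5·1 + 9·5 = 48.5.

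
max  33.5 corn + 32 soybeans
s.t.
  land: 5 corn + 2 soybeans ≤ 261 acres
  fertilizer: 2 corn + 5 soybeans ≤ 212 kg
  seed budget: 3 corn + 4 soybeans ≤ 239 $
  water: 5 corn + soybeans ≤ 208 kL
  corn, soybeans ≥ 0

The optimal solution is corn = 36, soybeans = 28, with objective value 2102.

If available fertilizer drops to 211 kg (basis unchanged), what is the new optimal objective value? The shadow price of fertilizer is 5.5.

2096.5

Δb = -1, so new z* = 2102 + (5.5)·(-1) = 2102 − 5.5 = 2096.5.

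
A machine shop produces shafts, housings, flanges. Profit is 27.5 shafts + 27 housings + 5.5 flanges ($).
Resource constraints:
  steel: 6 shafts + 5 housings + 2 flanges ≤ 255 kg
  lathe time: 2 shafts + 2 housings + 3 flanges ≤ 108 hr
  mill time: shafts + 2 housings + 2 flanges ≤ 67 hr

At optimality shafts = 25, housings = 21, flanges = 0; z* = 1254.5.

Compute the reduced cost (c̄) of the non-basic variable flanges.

-9.5

Binding: steel and mill time. Non-binding: lathe time (16 unused).
Since lathe time is not tight, its dual is 0.
From A_Bᵀ y = c: 6·y_steel + 1·y_mill time = 27.5; 5·y_steel + 2·y_mill time = 27.
Solving: y_steel = 4, y_mill time = 3.5.
Reduced cost of flanges: c₃ − yᵀa₃ = 5.5 − (4·2 + 3.5·2) = 5.5 − 15 = -9.5.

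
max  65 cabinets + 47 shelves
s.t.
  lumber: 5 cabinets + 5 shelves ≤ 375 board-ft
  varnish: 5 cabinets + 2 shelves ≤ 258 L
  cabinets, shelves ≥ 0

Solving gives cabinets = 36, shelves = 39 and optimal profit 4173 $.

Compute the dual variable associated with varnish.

6

At the optimum: lumber uses 375 of 375 (binding); varnish uses 258 of 258 (binding).
From A_Bᵀ y = c: 5·y_lumber + 5·y_varnish = 65; 5·y_lumber + 2·y_varnish = 47.
This yields shadow prices y_lumber = 7, y_varnish = 6.
Shadow price of varnish = 6.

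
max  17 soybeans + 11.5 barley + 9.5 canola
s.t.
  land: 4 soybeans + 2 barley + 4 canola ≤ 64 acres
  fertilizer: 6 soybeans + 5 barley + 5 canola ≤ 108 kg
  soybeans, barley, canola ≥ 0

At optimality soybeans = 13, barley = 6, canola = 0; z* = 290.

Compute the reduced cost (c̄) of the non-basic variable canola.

-6

Both land and fertilizer are binding at x*.
From A_Bᵀ y = c: 4·y_land + 6·y_fertilizer = 17; 2·y_land + 5·y_fertilizer = 11.5.
Solving: y_land = 2, y_fertilizer = 1.5.
Reduced cost of canola: c₃ − yᵀa₃ = 9.5 − (2·4 + 1.5·5) = 9.5 − 15.5 = -6.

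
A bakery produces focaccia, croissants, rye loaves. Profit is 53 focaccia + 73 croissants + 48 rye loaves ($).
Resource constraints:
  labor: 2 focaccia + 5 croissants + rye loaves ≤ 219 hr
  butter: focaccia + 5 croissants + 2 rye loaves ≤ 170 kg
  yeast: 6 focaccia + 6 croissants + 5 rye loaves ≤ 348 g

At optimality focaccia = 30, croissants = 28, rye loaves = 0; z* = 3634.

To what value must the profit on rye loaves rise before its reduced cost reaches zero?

At the optimum: labor uses 200 of 219 (slack = 19); butter uses 170 of 170 (binding); yeast uses 348 of 348 (binding).
Since labor is not tight, its dual is 0.
The binding rows give the dual system: 1·y_butter + 6·y_yeast = 53 and 5·y_butter + 6·y_yeast = 73.
Solving: y_butter = 5, y_yeast = 8.
rye loaves enters the basis when its profit ≥ yᵀa₃ = 5·2 + 8·5 = 50.

50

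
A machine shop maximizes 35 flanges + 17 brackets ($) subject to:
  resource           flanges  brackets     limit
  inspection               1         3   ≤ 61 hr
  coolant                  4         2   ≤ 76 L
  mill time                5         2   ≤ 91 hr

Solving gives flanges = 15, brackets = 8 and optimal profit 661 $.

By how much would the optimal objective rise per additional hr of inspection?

Check each constraint at x*: inspection 39/61 (slack 22); coolant 76/76 (tight); mill time 91/91 (tight).
Slack constraints have shadow price 0 (complementary slackness).
From A_Bᵀ y = c: 4·y_coolant + 5·y_mill time = 35; 2·y_coolant + 2·y_mill time = 17.
→ y_coolant = 7.5 and y_mill time = 1.
Shadow price of inspection = 0.

0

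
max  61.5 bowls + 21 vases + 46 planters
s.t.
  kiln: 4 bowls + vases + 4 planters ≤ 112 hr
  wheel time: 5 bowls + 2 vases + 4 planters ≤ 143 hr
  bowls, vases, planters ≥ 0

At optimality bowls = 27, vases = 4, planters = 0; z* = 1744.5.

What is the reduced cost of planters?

-8

At the optimum: kiln uses 112 of 112 (binding); wheel time uses 143 of 143 (binding).
Dual feasibility on the basic columns requires 4·y_kiln + 5·y_wheel time = 61.5, 1·y_kiln + 2·y_wheel time = 21.
This yields shadow prices y_kiln = 6, y_wheel time = 7.5.
Reduced cost of planters: c₃ − yᵀa₃ = 46 − (6·4 + 7.5·4) = 46 − 54 = -8.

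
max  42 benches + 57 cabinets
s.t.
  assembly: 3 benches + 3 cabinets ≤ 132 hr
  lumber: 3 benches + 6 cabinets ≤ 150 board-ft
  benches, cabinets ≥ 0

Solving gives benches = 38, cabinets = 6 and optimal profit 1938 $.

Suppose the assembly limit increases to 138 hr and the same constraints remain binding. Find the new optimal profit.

1992

At the optimum: assembly uses 132 of 132 (binding); lumber uses 150 of 150 (binding).
Dual feasibility on the basic columns requires 3·y_assembly + 3·y_lumber = 42, 3·y_assembly + 6·y_lumber = 57.
Solving: y_assembly = 9, y_lumber = 5.
Δz = y_assembly·Δb = 9 × (6) = 54, so new z* = 1938 + 54 = 1992.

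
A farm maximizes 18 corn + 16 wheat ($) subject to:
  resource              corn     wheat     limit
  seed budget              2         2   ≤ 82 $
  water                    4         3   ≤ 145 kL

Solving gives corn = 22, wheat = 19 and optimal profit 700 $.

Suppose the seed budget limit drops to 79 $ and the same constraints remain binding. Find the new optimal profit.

Check each constraint at x*: seed budget 82/82 (tight); water 145/145 (tight).
The binding rows give the dual system: 2·y_seed budget + 4·y_water = 18 and 2·y_seed budget + 3·y_water = 16.
Solving: y_seed budget = 5, y_water = 2.
Δz = y_seed budget·Δb = 5 × (-3) = -15, so new z* = 700 − 15 = 685.

685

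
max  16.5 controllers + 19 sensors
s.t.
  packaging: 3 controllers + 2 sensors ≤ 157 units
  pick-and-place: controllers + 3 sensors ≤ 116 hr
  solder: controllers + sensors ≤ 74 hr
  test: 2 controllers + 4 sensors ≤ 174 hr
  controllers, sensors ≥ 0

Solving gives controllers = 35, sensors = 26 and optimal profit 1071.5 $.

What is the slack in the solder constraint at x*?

13

solder used = 1·35 + 1·26 = 61; slack = 74 − 61 = 13.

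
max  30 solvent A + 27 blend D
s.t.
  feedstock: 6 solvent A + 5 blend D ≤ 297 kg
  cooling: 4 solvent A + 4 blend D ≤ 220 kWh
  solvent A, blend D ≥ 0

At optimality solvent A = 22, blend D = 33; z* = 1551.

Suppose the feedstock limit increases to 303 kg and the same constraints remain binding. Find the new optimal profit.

Check each constraint at x*: feedstock 297/297 (tight); cooling 220/220 (tight).
The binding rows give the dual system: 6·y_feedstock + 4·y_cooling = 30 and 5·y_feedstock + 4·y_cooling = 27.
This yields shadow prices y_feedstock = 3, y_cooling = 3.
Δz = y_feedstock·Δb = 3 × (6) = 18, so new z* = 1551 + 18 = 1569.

1569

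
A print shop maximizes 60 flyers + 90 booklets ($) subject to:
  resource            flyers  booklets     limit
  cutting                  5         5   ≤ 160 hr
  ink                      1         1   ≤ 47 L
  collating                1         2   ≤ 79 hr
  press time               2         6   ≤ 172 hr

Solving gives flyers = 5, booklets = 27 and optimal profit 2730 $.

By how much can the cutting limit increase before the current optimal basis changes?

75

Binding constraints: cutting, press time. The basis is B = [[5,5],[2,6]] with det 20.
Per unit increase in cutting, x* moves by d = (0.3, -0.1).
The basis stays optimal until ink becomes binding; allowable increase = 75 hr.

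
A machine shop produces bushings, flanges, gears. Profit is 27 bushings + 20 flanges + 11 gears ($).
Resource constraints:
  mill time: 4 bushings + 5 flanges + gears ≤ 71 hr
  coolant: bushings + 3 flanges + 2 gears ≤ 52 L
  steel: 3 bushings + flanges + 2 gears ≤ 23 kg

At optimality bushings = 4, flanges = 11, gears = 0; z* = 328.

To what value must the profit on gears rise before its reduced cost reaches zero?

13

Check each constraint at x*: mill time 71/71 (tight); coolant 37/52 (slack 15); steel 23/23 (tight).
Slack constraints have shadow price 0 (complementary slackness).
The binding rows give the dual system: 4·y_mill time + 3·y_steel = 27 and 5·y_mill time + 1·y_steel = 20.
→ y_mill time = 3 and y_steel = 5.
gears enters the basis when its profit ≥ yᵀa₃ = 3·1 + 5·2 = 13.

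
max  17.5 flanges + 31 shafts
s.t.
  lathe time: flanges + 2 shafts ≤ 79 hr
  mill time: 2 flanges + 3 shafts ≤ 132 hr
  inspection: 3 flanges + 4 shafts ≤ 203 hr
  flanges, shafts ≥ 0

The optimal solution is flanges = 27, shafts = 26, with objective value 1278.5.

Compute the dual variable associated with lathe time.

9.5

Check each constraint at x*: lathe time 79/79 (tight); mill time 132/132 (tight); inspection 185/203 (slack 18).
Slack constraints have shadow price 0 (complementary slackness).
The binding rows give the dual system: 1·y_lathe time + 2·y_mill time = 17.5 and 2·y_lathe time + 3·y_mill time = 31.
Solving: y_lathe time = 9.5, y_mill time = 4.
Shadow price of lathe time = 9.5.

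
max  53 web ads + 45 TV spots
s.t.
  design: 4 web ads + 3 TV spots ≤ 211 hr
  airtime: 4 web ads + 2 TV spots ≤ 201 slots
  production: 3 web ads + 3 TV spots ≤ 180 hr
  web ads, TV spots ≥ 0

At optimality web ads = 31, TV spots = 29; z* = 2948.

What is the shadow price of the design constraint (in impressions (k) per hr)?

8

At the optimum: design uses 211 of 211 (binding); airtime uses 182 of 201 (slack = 19); production uses 180 of 180 (binding).
Since airtime is not tight, its dual is 0.
Dual feasibility on the basic columns requires 4·y_design + 3·y_production = 53, 3·y_design + 3·y_production = 45.
→ y_design = 8 and y_production = 7.
Shadow price of design = 8.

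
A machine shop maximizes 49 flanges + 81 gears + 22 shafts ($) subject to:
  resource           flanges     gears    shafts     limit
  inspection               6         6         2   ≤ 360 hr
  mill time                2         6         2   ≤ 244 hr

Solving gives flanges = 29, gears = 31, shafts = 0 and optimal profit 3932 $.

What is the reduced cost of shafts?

At the optimum: inspection uses 360 of 360 (binding); mill time uses 244 of 244 (binding).
The binding rows give the dual system: 6·y_inspection + 2·y_mill time = 49 and 6·y_inspection + 6·y_mill time = 81.
This yields shadow prices y_inspection = 5.5, y_mill time = 8.
Reduced cost of shafts: c₃ − yᵀa₃ = 22 − (5.5·2 + 8·2) = 22 − 27 = -5.

-5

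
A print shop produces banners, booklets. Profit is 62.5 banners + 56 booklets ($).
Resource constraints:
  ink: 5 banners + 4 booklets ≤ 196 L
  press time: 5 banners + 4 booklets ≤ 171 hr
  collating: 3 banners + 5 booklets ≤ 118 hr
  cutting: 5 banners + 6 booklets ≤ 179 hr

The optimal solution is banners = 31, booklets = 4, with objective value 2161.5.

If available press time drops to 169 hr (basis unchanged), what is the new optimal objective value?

Check each constraint at x*: ink 171/196 (slack 25); press time 171/171 (tight); collating 113/118 (slack 5); cutting 179/179 (tight).
By complementary slackness, y = 0 for the non-binding constraints.
The binding rows give the dual system: 5·y_press time + 5·y_cutting = 62.5 and 4·y_press time + 6·y_cutting = 56.
This yields shadow prices y_press time = 9.5, y_cutting = 3.
Δz = y_press time·Δb = 9.5 × (-2) = -19, so new z* = 2161.5 − 19 = 2142.5.

2142.5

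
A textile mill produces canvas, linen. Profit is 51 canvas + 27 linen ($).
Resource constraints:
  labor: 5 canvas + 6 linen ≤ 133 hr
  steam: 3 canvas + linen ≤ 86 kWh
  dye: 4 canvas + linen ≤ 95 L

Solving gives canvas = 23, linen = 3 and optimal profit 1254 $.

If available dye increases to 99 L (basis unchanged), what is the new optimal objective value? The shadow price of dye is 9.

1290

Δb = 4, so new z* = 1254 + (9)·(4) = 1254 + 36 = 1290.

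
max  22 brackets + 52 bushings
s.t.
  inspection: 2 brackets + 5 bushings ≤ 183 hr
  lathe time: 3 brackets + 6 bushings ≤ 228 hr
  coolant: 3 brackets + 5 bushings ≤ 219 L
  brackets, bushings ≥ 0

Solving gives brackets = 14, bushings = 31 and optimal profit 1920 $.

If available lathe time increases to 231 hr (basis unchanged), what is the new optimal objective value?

1926

Binding: inspection and lathe time. Non-binding: coolant (22 unused).
By complementary slackness, y = 0 for the non-binding constraint.
Dual feasibility on the basic columns requires 2·y_inspection + 3·y_lathe time = 22, 5·y_inspection + 6·y_lathe time = 52.
→ y_inspection = 8 and y_lathe time = 2.
Δz = y_lathe time·Δb = 2 × (3) = 6, so new z* = 1920 + 6 = 1926.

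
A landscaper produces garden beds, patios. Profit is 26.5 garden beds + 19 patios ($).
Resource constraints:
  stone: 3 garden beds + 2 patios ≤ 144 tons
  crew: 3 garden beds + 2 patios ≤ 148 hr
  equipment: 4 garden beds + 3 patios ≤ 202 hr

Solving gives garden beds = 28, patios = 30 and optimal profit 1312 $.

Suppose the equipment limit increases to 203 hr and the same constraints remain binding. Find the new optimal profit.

Binding: stone and equipment. Non-binding: crew (4 unused).
Since crew is not tight, its dual is 0.
Dual feasibility on the basic columns requires 3·y_stone + 4·y_equipment = 26.5, 2·y_stone + 3·y_equipment = 19.
Solving: y_stone = 3.5, y_equipment = 4.
Δz = y_equipment·Δb = 4 × (1) = 4, so new z* = 1312 + 4 = 1316.

1316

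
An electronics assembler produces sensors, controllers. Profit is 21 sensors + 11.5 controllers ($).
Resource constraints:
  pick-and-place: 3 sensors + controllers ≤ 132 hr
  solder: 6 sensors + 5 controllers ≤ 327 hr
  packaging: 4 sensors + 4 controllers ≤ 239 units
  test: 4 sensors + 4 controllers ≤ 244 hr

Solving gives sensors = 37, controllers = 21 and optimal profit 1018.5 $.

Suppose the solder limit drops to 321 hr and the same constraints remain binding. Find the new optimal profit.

Binding: pick-and-place and solder. Non-binding: packaging (7 unused), test (12 unused).
Slack constraints have shadow price 0 (complementary slackness).
Dual feasibility on the basic columns requires 3·y_pick-and-place + 6·y_solder = 21, 1·y_pick-and-place + 5·y_solder = 11.5.
Solving: y_pick-and-place = 4, y_solder = 1.5.
Δz = y_solder·Δb = 1.5 × (-6) = -9, so new z* = 1018.5 − 9 = 1009.5.

1009.5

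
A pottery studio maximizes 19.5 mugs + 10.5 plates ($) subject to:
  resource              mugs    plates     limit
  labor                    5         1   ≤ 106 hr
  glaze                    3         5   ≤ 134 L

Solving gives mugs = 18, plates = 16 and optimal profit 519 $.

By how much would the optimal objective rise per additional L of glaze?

1.5

At the optimum: labor uses 106 of 106 (binding); glaze uses 134 of 134 (binding).
From A_Bᵀ y = c: 5·y_labor + 3·y_glaze = 19.5; 1·y_labor + 5·y_glaze = 10.5.
This yields shadow prices y_labor = 3, y_glaze = 1.5.
Shadow price of glaze = 1.5.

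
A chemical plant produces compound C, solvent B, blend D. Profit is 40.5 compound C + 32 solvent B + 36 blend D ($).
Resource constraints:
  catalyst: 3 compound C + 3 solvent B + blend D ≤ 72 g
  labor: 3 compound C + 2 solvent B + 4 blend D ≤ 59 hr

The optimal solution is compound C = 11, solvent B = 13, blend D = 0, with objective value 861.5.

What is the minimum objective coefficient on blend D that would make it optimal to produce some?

39

Check each constraint at x*: catalyst 72/72 (tight); labor 59/59 (tight).
Dual feasibility on the basic columns requires 3·y_catalyst + 3·y_labor = 40.5, 3·y_catalyst + 2·y_labor = 32.
→ y_catalyst = 5 and y_labor = 8.5.
blend D enters the basis when its profit ≥ yᵀa₃ = 5·1 + 8.5·4 = 39.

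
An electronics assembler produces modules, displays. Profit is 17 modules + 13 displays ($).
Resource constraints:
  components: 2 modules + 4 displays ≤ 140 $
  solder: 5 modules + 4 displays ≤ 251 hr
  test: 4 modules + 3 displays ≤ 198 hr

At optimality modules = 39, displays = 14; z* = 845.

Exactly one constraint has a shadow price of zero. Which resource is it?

components

components: 134/140 (slack 6)
solder: 251/251 (binding)
test: 198/198 (binding)
By complementary slackness, a constraint with positive slack has shadow price 0 → components.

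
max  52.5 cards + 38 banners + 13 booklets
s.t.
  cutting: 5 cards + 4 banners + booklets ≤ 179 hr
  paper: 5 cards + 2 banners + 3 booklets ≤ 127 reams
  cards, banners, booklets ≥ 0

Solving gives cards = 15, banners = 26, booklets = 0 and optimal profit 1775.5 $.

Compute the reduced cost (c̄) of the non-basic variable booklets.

Both cutting and paper are binding at x*.
Dual feasibility on the basic columns requires 5·y_cutting + 5·y_paper = 52.5, 4·y_cutting + 2·y_paper = 38.
Solving: y_cutting = 8.5, y_paper = 2.
Reduced cost of booklets: c₃ − yᵀa₃ = 13 − (8.5·1 + 2·3) = 13 − 14.5 = -1.5.

-1.5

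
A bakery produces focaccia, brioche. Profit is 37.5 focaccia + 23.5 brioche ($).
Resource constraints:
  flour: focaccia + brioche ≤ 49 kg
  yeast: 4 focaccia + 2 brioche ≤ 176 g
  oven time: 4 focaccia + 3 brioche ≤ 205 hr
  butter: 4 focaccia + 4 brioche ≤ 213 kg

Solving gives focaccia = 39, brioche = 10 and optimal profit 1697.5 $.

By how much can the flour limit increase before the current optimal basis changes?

4.25

Binding constraints: flour, yeast. The basis is B = [[1,1],[4,2]] with det -2.
Per unit increase in flour, x* moves by d = (-1, 2).
The basis stays optimal until butter becomes binding; allowable increase = 4.25 kg.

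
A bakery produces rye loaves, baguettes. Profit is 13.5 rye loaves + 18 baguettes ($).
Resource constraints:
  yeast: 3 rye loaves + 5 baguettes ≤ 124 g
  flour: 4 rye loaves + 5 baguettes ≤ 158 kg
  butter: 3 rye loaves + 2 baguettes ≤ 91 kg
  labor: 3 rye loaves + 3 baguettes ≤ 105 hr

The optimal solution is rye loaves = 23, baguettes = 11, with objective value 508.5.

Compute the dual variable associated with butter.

1.5

At the optimum: yeast uses 124 of 124 (binding); flour uses 147 of 158 (slack = 11); butter uses 91 of 91 (binding); labor uses 102 of 105 (slack = 3).
By complementary slackness, y = 0 for the non-binding constraints.
Dual feasibility on the basic columns requires 3·y_yeast + 3·y_butter = 13.5, 5·y_yeast + 2·y_butter = 18.
Solving: y_yeast = 3, y_butter = 1.5.
Shadow price of butter = 1.5.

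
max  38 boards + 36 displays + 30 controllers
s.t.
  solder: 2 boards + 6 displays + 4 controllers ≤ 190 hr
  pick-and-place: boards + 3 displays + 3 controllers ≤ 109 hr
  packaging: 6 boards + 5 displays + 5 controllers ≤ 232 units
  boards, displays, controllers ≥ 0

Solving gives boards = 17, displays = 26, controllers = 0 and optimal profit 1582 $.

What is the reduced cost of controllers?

At the optimum: solder uses 190 of 190 (binding); pick-and-place uses 95 of 109 (slack = 14); packaging uses 232 of 232 (binding).
Since pick-and-place is not tight, its dual is 0.
From A_Bᵀ y = c: 2·y_solder + 6·y_packaging = 38; 6·y_solder + 5·y_packaging = 36.
This yields shadow prices y_solder = 1, y_packaging = 6.
Reduced cost of controllers: c₃ − yᵀa₃ = 30 − (1·4 + 6·5) = 30 − 34 = -4.

-4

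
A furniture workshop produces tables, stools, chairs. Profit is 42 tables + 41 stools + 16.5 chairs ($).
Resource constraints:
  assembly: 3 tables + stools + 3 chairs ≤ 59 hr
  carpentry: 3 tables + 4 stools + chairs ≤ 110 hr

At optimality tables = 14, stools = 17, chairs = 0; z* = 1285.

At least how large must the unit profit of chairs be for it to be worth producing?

At the optimum: assembly uses 59 of 59 (binding); carpentry uses 110 of 110 (binding).
From A_Bᵀ y = c: 3·y_assembly + 3·y_carpentry = 42; 1·y_assembly + 4·y_carpentry = 41.
→ y_assembly = 5 and y_carpentry = 9.
chairs enters the basis when its profit ≥ yᵀa₃ = 5·3 + 9·1 = 24.

24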